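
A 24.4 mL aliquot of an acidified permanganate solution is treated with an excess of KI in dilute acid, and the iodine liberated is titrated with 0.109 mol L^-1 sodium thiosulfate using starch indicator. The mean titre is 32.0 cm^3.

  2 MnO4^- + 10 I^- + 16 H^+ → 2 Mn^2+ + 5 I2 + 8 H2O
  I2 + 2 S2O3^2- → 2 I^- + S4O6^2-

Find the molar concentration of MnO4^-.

n(S2O3^2-) = 0.0320 × 0.109 = 3.49 × 10^-3 mol
n(I2) = n(S2O3^2-)/2 = 1.74 × 10^-3 mol
From the 2:5 ratio, n(MnO4^-) in the aliquot = 2/5 × 1.74 × 10^-3 = 6.98 × 10^-4 mol
[MnO4^-] = 6.98 × 10^-4 / 0.0244 = 0.0286 mol/L

0.0286 mol/L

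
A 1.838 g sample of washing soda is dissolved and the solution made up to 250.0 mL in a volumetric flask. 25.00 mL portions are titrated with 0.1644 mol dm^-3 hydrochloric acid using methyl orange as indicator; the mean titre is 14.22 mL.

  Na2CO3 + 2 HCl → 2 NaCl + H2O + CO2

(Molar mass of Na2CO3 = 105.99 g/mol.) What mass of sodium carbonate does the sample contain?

n(HCl) per titration = 0.01422 × 0.1644 = 2.338 × 10^-3 mol
From the 1:2 ratio, n(Na2CO3) in each aliquot = 1/2 × 2.338 × 10^-3 = 1.169 × 10^-3 mol
n(Na2CO3) in the whole flask = 1.169 × 10^-3 × 250.0/25.00 = 0.01169 mol
mass of Na2CO3 = 0.01169 × 105.99 = 1.239 g

1.239 g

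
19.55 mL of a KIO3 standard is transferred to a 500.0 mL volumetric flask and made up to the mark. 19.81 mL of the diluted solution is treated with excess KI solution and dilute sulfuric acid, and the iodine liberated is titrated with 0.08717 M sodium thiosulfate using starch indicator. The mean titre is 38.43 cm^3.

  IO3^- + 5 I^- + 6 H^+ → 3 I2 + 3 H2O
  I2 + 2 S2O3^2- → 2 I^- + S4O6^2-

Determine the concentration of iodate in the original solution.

n(S2O3^2-) = 0.03843 × 0.08717 = 3.350 × 10^-3 mol
n(I2) = n(S2O3^2-)/2 = 1.675 × 10^-3 mol
From the 1:3 ratio, n(IO3^-) in the aliquot = 1/3 × 1.675 × 10^-3 = 5.583 × 10^-4 mol
[IO3^-]_dilute = 5.583 × 10^-4 / 0.01981 = 0.02818 mol/L
[IO3^-]_original = 0.02818 × 500.0/19.55 = 0.7208 mol/L

0.7208 M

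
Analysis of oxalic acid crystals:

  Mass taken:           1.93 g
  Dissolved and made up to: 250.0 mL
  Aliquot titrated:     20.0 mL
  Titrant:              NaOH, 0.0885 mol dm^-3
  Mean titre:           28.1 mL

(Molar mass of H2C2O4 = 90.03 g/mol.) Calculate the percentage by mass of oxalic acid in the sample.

H2C2O4 + 2 NaOH → Na2C2O4 + 2 H2O
n(NaOH) per titration = 0.0281 × 0.0885 = 2.49 × 10^-3 mol
From the 1:2 ratio, n(H2C2O4) in each aliquot = 1/2 × 2.49 × 10^-3 = 1.24 × 10^-3 mol
n(H2C2O4) in the whole flask = 1.24 × 10^-3 × 250.0/20.0 = 0.0155 mol
mass of H2C2O4 = 0.0155 × 90.03 = 1.40 g
% H2C2O4 = 1.40 / 1.93 × 100 = 72.5 %

72.5 %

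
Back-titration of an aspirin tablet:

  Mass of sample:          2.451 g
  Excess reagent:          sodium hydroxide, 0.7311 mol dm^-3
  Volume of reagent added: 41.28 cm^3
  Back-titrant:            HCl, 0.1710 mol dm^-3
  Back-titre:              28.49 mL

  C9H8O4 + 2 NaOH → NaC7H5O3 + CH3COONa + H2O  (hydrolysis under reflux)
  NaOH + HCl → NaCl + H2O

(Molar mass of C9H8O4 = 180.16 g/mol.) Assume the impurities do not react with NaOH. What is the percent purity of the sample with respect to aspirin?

93.01 %

n(NaOH) added = 0.04128 × 0.7311 = 0.03018 mol
n(HCl) used in back-titration = 0.02849 × 0.1710 = 4.872 × 10^-3 mol
n(NaOH) left over = 4.872 × 10^-3 mol (1:1 ratio)
n(NaOH) consumed by analyte = 0.03018 − 4.872 × 10^-3 = 0.02531 mol
From the 1:2 ratio, n(C9H8O4) = 1/2 × 0.02531 = 0.01265 mol
mass of C9H8O4 = 0.01265 × 180.16 = 2.280 g
% C9H8O4 = 2.280 / 2.451 × 100 = 93.01 %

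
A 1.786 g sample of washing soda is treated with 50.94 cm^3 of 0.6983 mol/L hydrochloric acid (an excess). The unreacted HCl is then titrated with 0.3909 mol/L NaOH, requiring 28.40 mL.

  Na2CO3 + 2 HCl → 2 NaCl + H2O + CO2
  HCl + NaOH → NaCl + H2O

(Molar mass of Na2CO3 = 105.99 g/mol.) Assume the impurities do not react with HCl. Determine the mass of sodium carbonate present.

1.297 g

n(HCl) added = 0.05094 × 0.6983 = 0.03557 mol
n(NaOH) used in back-titration = 0.02840 × 0.3909 = 0.01110 mol
n(HCl) left over = 0.01110 mol (1:1 ratio)
n(HCl) consumed by analyte = 0.03557 − 0.01110 = 0.02447 mol
From the 1:2 ratio, n(Na2CO3) = 1/2 × 0.02447 = 0.01223 mol
mass of Na2CO3 = 0.01223 × 105.99 = 1.297 g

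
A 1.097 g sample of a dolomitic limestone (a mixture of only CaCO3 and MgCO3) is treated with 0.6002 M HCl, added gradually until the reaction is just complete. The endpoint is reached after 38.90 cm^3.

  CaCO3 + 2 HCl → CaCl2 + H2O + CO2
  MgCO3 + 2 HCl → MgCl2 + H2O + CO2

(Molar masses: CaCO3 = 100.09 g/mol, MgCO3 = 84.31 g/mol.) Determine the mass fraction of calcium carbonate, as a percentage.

65.21 %

n(HCl) = 0.03890 × 0.6002 = 0.02335 mol
Let x = n(CaCO3), y = n(MgCO3).
Titrant: 2x + 2y = 0.02335;  mass: 100.09x + 84.31y = 1.097
Solving, x = 7.147 × 10^-3 mol, y = 4.527 × 10^-3 mol
mass of CaCO3 = 7.147 × 10^-3 × 100.09 = 0.7153 g
% CaCO3 = 0.7153 / 1.097 × 100 = 65.21 %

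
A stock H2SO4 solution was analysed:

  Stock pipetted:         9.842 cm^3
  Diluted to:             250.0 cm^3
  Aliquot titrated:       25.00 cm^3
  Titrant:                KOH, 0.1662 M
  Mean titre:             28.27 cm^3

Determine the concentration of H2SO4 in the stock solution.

H2SO4 + 2 KOH → K2SO4 + 2 H2O
n(KOH) = 0.02827 × 0.1662 = 4.698 × 10^-3 mol
From the 1:2 ratio, n(H2SO4) in the aliquot = 1/2 × 4.698 × 10^-3 = 2.349 × 10^-3 mol
[H2SO4]_dilute = 2.349 × 10^-3 / 0.02500 = 0.09397 mol/L
Dilution factor = 250.0 / 9.842 = 25.40
[H2SO4]_stock = 0.09397 × 25.40 = 2.387 mol/L

2.387 M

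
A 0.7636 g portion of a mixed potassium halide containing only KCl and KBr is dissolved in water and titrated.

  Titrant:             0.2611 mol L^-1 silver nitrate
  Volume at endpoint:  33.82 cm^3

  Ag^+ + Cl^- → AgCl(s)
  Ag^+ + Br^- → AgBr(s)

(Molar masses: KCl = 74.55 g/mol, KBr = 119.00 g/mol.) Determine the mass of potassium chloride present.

n(AgNO3) = 0.03382 × 0.2611 = 8.830 × 10^-3 mol
Let x = n(KCl), y = n(KBr).
Titrant: 1x + 1y = 8.830 × 10^-3;  mass: 74.55x + 119.00y = 0.7636
Solving, x = 6.462 × 10^-3 mol, y = 2.369 × 10^-3 mol
mass of KCl = 6.462 × 10^-3 × 74.55 = 0.4817 g

0.4817 g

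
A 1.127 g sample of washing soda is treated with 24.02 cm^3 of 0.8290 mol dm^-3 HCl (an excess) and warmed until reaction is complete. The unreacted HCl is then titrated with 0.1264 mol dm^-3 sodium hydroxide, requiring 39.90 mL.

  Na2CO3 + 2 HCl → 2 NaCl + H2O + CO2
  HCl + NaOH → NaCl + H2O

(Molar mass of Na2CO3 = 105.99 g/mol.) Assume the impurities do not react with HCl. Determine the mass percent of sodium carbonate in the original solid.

69.92 %

n(HCl) added = 0.02402 × 0.8290 = 0.01991 mol
n(NaOH) used in back-titration = 0.03990 × 0.1264 = 5.043 × 10^-3 mol
n(HCl) left over = 5.043 × 10^-3 mol (1:1 ratio)
n(HCl) consumed by analyte = 0.01991 − 5.043 × 10^-3 = 0.01487 mol
From the 1:2 ratio, n(Na2CO3) = 1/2 × 0.01487 = 7.435 × 10^-3 mol
mass of Na2CO3 = 7.435 × 10^-3 × 105.99 = 0.7880 g
% Na2CO3 = 0.7880 / 1.127 × 100 = 69.92 %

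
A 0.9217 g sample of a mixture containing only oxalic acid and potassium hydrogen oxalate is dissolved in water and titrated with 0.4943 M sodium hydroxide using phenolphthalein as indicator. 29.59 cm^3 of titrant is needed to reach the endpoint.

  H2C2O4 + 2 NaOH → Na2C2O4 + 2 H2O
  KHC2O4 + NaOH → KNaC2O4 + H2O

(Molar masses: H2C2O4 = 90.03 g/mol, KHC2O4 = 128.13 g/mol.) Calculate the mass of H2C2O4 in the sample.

n(NaOH) = 0.02959 × 0.4943 = 0.01463 mol
Let x = n(H2C2O4), y = n(KHC2O4).
Titrant: 2x + 1y = 0.01463;  mass: 90.03x + 128.13y = 0.9217
Solving, x = 5.729 × 10^-3 mol, y = 3.168 × 10^-3 mol
mass of H2C2O4 = 5.729 × 10^-3 × 90.03 = 0.5158 g

0.5158 g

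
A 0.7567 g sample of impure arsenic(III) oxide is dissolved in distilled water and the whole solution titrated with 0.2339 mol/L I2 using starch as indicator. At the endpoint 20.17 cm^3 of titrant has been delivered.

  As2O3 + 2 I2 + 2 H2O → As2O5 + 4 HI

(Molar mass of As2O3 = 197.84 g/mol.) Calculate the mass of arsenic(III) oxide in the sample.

n(I2) = 0.02017 L × 0.2339 mol/L = 4.718 × 10^-3 mol
From the 1:2 ratio, n(As2O3) = 1/2 × 4.718 × 10^-3 = 2.359 × 10^-3 mol
mass of As2O3 = 2.359 × 10^-3 × 197.84 g/mol = 0.4667 g

0.4667 g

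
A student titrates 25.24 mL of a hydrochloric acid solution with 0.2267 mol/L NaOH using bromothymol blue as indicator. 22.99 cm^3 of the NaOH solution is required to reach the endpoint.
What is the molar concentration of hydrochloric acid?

HCl + NaOH → NaCl + H2O
n(NaOH) = 0.02299 L × 0.2267 mol/L = 5.212 × 10^-3 mol
n(HCl) = 5.212 × 10^-3 mol (1:1 mole ratio)
[HCl] = 5.212 × 10^-3 mol / 0.02524 L = 0.2065 mol/L

0.2065 mol/L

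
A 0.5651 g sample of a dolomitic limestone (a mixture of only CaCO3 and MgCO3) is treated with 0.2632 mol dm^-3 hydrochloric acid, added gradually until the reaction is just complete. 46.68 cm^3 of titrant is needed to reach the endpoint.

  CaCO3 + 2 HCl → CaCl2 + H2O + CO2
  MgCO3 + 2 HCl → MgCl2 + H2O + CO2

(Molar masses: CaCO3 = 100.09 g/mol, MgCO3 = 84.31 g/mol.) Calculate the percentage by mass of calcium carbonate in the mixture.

52.95 %

n(HCl) = 0.04668 × 0.2632 = 0.01229 mol
Let x = n(CaCO3), y = n(MgCO3).
Titrant: 2x + 2y = 0.01229;  mass: 100.09x + 84.31y = 0.5651
Solving, x = 2.990 × 10^-3 mol, y = 3.153 × 10^-3 mol
mass of CaCO3 = 2.990 × 10^-3 × 100.09 = 0.2992 g
% CaCO3 = 0.2992 / 0.5651 × 100 = 52.95 %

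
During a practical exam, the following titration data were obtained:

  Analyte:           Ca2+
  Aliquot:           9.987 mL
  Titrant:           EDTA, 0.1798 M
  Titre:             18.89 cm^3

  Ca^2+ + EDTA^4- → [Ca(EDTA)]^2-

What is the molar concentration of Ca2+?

n(EDTA) = 0.01889 L × 0.1798 mol/L = 3.396 × 10^-3 mol
n(Ca2+) = 3.396 × 10^-3 mol (1:1 mole ratio)
[Ca2+] = 3.396 × 10^-3 mol / 0.009987 L = 0.3401 mol/L

0.3401 M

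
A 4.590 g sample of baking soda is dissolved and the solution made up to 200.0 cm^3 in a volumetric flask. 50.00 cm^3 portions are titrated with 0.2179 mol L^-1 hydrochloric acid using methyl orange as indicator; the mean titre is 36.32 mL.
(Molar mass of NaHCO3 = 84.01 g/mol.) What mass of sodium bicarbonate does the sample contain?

NaHCO3 + HCl → NaCl + H2O + CO2
n(HCl) per titration = 0.03632 × 0.2179 = 7.914 × 10^-3 mol
n(NaHCO3) in each aliquot = 7.914 × 10^-3 mol (1:1 ratio)
n(NaHCO3) in the whole flask = 7.914 × 10^-3 × 200.0/50.00 = 0.03166 mol
mass of NaHCO3 = 0.03166 × 84.01 = 2.659 g

2.659 g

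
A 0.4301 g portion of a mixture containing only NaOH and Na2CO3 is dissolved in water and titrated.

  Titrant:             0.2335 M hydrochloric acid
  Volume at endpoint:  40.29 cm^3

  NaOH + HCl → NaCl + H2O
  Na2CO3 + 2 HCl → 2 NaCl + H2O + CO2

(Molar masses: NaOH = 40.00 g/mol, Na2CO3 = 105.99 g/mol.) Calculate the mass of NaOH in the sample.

0.2107 g

n(HCl) = 0.04029 × 0.2335 = 9.408 × 10^-3 mol
Let x = n(NaOH), y = n(Na2CO3).
Titrant: 1x + 2y = 9.408 × 10^-3;  mass: 40.00x + 105.99y = 0.4301
Solving, x = 5.268 × 10^-3 mol, y = 2.070 × 10^-3 mol
mass of NaOH = 5.268 × 10^-3 × 40.00 = 0.2107 g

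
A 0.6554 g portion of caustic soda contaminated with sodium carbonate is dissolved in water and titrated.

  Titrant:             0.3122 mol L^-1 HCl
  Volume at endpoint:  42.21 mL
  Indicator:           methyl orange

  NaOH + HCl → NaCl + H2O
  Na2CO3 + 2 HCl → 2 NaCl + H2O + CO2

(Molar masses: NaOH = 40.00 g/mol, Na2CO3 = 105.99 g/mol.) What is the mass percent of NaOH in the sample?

n(HCl) = 0.04221 × 0.3122 = 0.01318 mol
Let x = n(NaOH), y = n(Na2CO3).
Titrant: 1x + 2y = 0.01318;  mass: 40.00x + 105.99y = 0.6554
Solving, x = 3.306 × 10^-3 mol, y = 4.936 × 10^-3 mol
mass of NaOH = 3.306 × 10^-3 × 40.00 = 0.1323 g
% NaOH = 0.1323 / 0.6554 × 100 = 20.18 %

20.18 %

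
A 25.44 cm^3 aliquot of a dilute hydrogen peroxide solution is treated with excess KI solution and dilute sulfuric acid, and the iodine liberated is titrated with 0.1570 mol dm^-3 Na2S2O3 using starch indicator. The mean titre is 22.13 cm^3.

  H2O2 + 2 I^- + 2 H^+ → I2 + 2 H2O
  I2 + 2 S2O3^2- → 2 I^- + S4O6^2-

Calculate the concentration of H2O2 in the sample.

0.06829 mol/L

n(S2O3^2-) = 0.02213 × 0.1570 = 3.474 × 10^-3 mol
n(I2) = n(S2O3^2-)/2 = 1.737 × 10^-3 mol
n(H2O2) in the aliquot = 1.737 × 10^-3 mol (1:1 ratio)
[H2O2] = 1.737 × 10^-3 / 0.02544 = 0.06829 mol/L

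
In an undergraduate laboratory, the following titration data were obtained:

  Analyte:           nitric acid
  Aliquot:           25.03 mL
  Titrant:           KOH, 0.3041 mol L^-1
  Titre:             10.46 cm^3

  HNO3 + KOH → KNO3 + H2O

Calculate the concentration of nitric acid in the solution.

0.1271 mol/L

n(KOH) = 0.01046 L × 0.3041 mol/L = 3.181 × 10^-3 mol
n(HNO3) = 3.181 × 10^-3 mol (1:1 mole ratio)
[HNO3] = 3.181 × 10^-3 mol / 0.02503 L = 0.1271 mol/L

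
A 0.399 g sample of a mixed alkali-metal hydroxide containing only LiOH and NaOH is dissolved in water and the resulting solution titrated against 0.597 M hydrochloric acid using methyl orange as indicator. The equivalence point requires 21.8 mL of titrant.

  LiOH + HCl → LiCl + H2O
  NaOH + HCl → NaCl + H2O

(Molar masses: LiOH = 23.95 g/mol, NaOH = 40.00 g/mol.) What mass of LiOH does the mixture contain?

0.181 g

n(HCl) = 0.0218 × 0.597 = 0.0130 mol
Let x = n(LiOH), y = n(NaOH).
Titrant: 1x + 1y = 0.0130;  mass: 23.95x + 40.00y = 0.399
Solving, x = 7.58 × 10^-3 mol, y = 5.44 × 10^-3 mol
mass of LiOH = 7.58 × 10^-3 × 23.95 = 0.181 g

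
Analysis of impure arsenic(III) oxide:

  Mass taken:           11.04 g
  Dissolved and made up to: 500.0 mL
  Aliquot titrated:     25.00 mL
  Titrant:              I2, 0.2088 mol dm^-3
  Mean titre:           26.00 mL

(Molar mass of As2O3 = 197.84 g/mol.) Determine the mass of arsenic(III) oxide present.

10.74 g

As2O3 + 2 I2 + 2 H2O → As2O5 + 4 HI
n(I2) per titration = 0.02600 × 0.2088 = 5.429 × 10^-3 mol
From the 1:2 ratio, n(As2O3) in each aliquot = 1/2 × 5.429 × 10^-3 = 2.714 × 10^-3 mol
n(As2O3) in the whole flask = 2.714 × 10^-3 × 500.0/25.00 = 0.05429 mol
mass of As2O3 = 0.05429 × 197.84 = 10.74 g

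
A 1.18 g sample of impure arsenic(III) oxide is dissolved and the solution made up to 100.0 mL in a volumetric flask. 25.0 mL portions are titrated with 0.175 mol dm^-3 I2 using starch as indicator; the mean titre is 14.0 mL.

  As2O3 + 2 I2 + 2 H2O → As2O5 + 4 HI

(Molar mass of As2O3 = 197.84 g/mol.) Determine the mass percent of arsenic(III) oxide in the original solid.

n(I2) per titration = 0.0140 × 0.175 = 2.45 × 10^-3 mol
From the 1:2 ratio, n(As2O3) in each aliquot = 1/2 × 2.45 × 10^-3 = 1.22 × 10^-3 mol
n(As2O3) in the whole flask = 1.22 × 10^-3 × 100.0/25.0 = 4.90 × 10^-3 mol
mass of As2O3 = 4.90 × 10^-3 × 197.84 = 0.969 g
% As2O3 = 0.969 / 1.18 × 100 = 82.2 %

82.2 %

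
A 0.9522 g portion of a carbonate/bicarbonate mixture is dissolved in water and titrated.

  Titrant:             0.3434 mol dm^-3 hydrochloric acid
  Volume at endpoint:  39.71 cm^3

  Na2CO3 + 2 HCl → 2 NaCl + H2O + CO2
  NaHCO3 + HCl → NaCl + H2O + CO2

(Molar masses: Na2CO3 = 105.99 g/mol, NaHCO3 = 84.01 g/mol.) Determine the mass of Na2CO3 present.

n(HCl) = 0.03971 × 0.3434 = 0.01364 mol
Let x = n(Na2CO3), y = n(NaHCO3).
Titrant: 2x + 1y = 0.01364;  mass: 105.99x + 84.01y = 0.9522
Solving, x = 3.118 × 10^-3 mol, y = 7.401 × 10^-3 mol
mass of Na2CO3 = 3.118 × 10^-3 × 105.99 = 0.3305 g

0.3305 g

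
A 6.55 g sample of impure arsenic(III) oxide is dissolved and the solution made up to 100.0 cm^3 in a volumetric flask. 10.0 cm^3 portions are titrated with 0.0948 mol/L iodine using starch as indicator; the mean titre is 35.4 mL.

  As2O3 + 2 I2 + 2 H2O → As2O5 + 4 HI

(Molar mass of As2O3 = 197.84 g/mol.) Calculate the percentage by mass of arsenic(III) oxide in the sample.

50.7 %

n(I2) per titration = 0.0354 × 0.0948 = 3.36 × 10^-3 mol
From the 1:2 ratio, n(As2O3) in each aliquot = 1/2 × 3.36 × 10^-3 = 1.68 × 10^-3 mol
n(As2O3) in the whole flask = 1.68 × 10^-3 × 100.0/10.0 = 0.0168 mol
mass of As2O3 = 0.0168 × 197.84 = 3.32 g
% As2O3 = 3.32 / 6.55 × 100 = 50.7 %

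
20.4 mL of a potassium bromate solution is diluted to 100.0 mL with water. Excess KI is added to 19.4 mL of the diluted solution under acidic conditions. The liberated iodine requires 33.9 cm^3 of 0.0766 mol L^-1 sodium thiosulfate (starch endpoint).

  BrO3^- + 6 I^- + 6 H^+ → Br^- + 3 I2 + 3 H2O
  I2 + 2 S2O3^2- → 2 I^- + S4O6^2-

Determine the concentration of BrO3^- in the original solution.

0.109 mol/L

n(S2O3^2-) = 0.0339 × 0.0766 = 2.60 × 10^-3 mol
n(I2) = n(S2O3^2-)/2 = 1.30 × 10^-3 mol
From the 1:3 ratio, n(BrO3^-) in the aliquot = 1/3 × 1.30 × 10^-3 = 4.33 × 10^-4 mol
[BrO3^-]_dilute = 4.33 × 10^-4 / 0.0194 = 0.0223 mol/L
[BrO3^-]_original = 0.0223 × 100.0/20.4 = 0.109 mol/L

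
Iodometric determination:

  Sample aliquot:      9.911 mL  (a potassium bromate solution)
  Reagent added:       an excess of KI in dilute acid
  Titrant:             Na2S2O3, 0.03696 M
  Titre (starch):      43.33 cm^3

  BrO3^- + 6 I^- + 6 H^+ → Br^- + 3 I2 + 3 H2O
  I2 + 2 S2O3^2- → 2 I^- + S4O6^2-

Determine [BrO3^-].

n(S2O3^2-) = 0.04333 × 0.03696 = 1.601 × 10^-3 mol
n(I2) = n(S2O3^2-)/2 = 8.007 × 10^-4 mol
From the 1:3 ratio, n(BrO3^-) in the aliquot = 1/3 × 8.007 × 10^-4 = 2.669 × 10^-4 mol
[BrO3^-] = 2.669 × 10^-4 / 0.009911 = 0.02693 mol/L

0.02693 M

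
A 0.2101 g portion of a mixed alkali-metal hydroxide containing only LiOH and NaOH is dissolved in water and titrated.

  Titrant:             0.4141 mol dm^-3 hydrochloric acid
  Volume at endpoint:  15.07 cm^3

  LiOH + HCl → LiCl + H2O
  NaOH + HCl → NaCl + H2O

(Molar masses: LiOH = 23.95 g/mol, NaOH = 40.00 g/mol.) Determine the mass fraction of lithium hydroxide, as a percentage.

28.07 %

n(HCl) = 0.01507 × 0.4141 = 6.240 × 10^-3 mol
Let x = n(LiOH), y = n(NaOH).
Titrant: 1x + 1y = 6.240 × 10^-3;  mass: 23.95x + 40.00y = 0.2101
Solving, x = 2.462 × 10^-3 mol, y = 3.778 × 10^-3 mol
mass of LiOH = 2.462 × 10^-3 × 23.95 = 0.05897 g
% LiOH = 0.05897 / 0.2101 × 100 = 28.07 %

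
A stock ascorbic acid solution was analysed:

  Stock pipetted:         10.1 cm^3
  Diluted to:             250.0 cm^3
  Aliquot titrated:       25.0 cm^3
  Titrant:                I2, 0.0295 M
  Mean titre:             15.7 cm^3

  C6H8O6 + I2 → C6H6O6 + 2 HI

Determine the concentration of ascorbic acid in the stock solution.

0.459 M

n(I2) = 0.0157 × 0.0295 = 4.63 × 10^-4 mol
n(C6H8O6) in the aliquot = 4.63 × 10^-4 mol (1:1 ratio)
[C6H8O6]_dilute = 4.63 × 10^-4 / 0.0250 = 0.0185 mol/L
Dilution factor = 250.0 / 10.1 = 24.75
[C6H8O6]_stock = 0.0185 × 24.75 = 0.459 mol/L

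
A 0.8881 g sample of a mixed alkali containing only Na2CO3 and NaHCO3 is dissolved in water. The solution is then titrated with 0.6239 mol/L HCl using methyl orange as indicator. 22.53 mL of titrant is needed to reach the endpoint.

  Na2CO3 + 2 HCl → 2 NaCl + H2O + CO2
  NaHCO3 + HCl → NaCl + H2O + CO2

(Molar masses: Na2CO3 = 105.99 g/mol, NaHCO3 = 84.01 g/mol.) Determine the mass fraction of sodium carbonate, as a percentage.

n(HCl) = 0.02253 × 0.6239 = 0.01406 mol
Let x = n(Na2CO3), y = n(NaHCO3).
Titrant: 2x + 1y = 0.01406;  mass: 105.99x + 84.01y = 0.8881
Solving, x = 4.720 × 10^-3 mol, y = 4.616 × 10^-3 mol
mass of Na2CO3 = 4.720 × 10^-3 × 105.99 = 0.5003 g
% Na2CO3 = 0.5003 / 0.8881 × 100 = 56.33 %

56.33 %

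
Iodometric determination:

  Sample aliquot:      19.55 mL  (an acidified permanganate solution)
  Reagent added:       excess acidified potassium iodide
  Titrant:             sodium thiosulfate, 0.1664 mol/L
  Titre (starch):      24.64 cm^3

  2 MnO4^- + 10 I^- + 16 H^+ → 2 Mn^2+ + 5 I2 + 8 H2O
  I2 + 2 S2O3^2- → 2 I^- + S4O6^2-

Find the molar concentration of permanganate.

n(S2O3^2-) = 0.02464 × 0.1664 = 4.100 × 10^-3 mol
n(I2) = n(S2O3^2-)/2 = 2.050 × 10^-3 mol
From the 2:5 ratio, n(MnO4^-) in the aliquot = 2/5 × 2.050 × 10^-3 = 8.200 × 10^-4 mol
[MnO4^-] = 8.200 × 10^-4 / 0.01955 = 0.04194 mol/L

0.04194 mol/L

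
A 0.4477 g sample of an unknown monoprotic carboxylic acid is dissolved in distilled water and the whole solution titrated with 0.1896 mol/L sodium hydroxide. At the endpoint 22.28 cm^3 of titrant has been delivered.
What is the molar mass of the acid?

106.0 g/mol

n(NaOH) = 0.02228 L × 0.1896 mol/L = 4.224 × 10^-3 mol
n(HA) = 4.224 × 10^-3 mol (1:1 ratio)
M = m / n = 0.4477 g / 4.224 × 10^-3 mol = 106.0 g/mol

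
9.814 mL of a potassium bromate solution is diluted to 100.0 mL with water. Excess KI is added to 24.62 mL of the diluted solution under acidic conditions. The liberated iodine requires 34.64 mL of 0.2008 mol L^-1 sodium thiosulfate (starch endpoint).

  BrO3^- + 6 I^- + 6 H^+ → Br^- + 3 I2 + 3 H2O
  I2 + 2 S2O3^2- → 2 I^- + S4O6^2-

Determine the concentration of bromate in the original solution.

n(S2O3^2-) = 0.03464 × 0.2008 = 6.956 × 10^-3 mol
n(I2) = n(S2O3^2-)/2 = 3.478 × 10^-3 mol
From the 1:3 ratio, n(BrO3^-) in the aliquot = 1/3 × 3.478 × 10^-3 = 1.159 × 10^-3 mol
[BrO3^-]_dilute = 1.159 × 10^-3 / 0.02462 = 0.04709 mol/L
[BrO3^-]_original = 0.04709 × 100.0/9.814 = 0.4798 mol/L

0.4798 mol/L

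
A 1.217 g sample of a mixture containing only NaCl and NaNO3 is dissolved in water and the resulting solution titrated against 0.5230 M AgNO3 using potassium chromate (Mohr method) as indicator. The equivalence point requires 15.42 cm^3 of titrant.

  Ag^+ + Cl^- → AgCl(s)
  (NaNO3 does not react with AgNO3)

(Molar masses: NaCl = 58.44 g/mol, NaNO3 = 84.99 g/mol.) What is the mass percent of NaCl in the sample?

38.73 %

n(AgNO3) = 0.01542 × 0.5230 = 8.065 × 10^-3 mol
Let x = n(NaCl), y = n(NaNO3).
Titrant: 1x = 8.065 × 10^-3;  mass: 58.44x + 84.99y = 1.217
Solving, x = 8.065 × 10^-3 mol, y = 8.774 × 10^-3 mol
mass of NaCl = 8.065 × 10^-3 × 58.44 = 0.4713 g
% NaCl = 0.4713 / 1.217 × 100 = 38.73 %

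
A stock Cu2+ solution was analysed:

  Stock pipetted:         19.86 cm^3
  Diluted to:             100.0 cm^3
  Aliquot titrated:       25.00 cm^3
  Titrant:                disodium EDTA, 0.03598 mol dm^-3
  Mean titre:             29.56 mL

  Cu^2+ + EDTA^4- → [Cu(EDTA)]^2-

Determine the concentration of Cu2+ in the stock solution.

n(EDTA) = 0.02956 × 0.03598 = 1.064 × 10^-3 mol
n(Cu2+) in the aliquot = 1.064 × 10^-3 mol (1:1 ratio)
[Cu2+]_dilute = 1.064 × 10^-3 / 0.02500 = 0.04254 mol/L
Dilution factor = 100.0 / 19.86 = 5.035
[Cu2+]_stock = 0.04254 × 5.035 = 0.2142 mol/L

0.2142 mol/L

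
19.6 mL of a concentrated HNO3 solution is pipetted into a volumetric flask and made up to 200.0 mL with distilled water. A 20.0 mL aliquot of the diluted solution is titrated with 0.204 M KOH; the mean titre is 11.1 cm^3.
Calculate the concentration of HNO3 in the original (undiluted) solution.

HNO3 + KOH → KNO3 + H2O
n(KOH) = 0.0111 × 0.204 = 2.26 × 10^-3 mol
n(HNO3) in the aliquot = 2.26 × 10^-3 mol (1:1 ratio)
[HNO3]_dilute = 2.26 × 10^-3 / 0.0200 = 0.113 mol/L
Dilution factor = 200.0 / 19.6 = 10.20
[HNO3]_stock = 0.113 × 10.20 = 1.16 mol/L

1.16 M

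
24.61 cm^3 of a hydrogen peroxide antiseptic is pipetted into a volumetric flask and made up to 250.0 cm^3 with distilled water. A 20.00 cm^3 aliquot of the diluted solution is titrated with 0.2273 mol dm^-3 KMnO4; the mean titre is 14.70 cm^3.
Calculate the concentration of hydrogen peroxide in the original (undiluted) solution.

4.243 mol/L

2 MnO4^- + 5 H2O2 + 6 H^+ → 2 Mn^2+ + 5 O2 + 8 H2O
n(KMnO4) = 0.01470 × 0.2273 = 3.341 × 10^-3 mol
From the 5:2 ratio, n(H2O2) in the aliquot = 5/2 × 3.341 × 10^-3 = 8.353 × 10^-3 mol
[H2O2]_dilute = 8.353 × 10^-3 / 0.02000 = 0.4177 mol/L
Dilution factor = 250.0 / 24.61 = 10.16
[H2O2]_stock = 0.4177 × 10.16 = 4.243 mol/L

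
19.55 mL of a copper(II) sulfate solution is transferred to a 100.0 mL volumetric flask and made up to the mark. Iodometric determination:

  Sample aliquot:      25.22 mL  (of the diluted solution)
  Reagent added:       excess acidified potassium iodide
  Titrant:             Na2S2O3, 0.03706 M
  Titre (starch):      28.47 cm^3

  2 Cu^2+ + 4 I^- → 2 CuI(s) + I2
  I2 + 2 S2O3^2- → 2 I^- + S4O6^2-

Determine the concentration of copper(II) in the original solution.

n(S2O3^2-) = 0.02847 × 0.03706 = 1.055 × 10^-3 mol
n(I2) = n(S2O3^2-)/2 = 5.275 × 10^-4 mol
From the 2:1 ratio, n(Cu2+) in the aliquot = 2/1 × 5.275 × 10^-4 = 1.055 × 10^-3 mol
[Cu2+]_dilute = 1.055 × 10^-3 / 0.02522 = 0.04184 mol/L
[Cu2+]_original = 0.04184 × 100.0/19.55 = 0.2140 mol/L

0.2140 M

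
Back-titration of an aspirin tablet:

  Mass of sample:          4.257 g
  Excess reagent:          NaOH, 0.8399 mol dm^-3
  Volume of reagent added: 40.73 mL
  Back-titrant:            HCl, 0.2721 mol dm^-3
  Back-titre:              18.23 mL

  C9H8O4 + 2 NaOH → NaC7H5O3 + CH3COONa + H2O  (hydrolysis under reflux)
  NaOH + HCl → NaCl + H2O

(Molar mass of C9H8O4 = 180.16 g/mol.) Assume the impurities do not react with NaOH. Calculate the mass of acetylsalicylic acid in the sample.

2.635 g

n(NaOH) added = 0.04073 × 0.8399 = 0.03421 mol
n(HCl) used in back-titration = 0.01823 × 0.2721 = 4.960 × 10^-3 mol
n(NaOH) left over = 4.960 × 10^-3 mol (1:1 ratio)
n(NaOH) consumed by analyte = 0.03421 − 4.960 × 10^-3 = 0.02925 mol
From the 1:2 ratio, n(C9H8O4) = 1/2 × 0.02925 = 0.01462 mol
mass of C9H8O4 = 0.01462 × 180.16 = 2.635 g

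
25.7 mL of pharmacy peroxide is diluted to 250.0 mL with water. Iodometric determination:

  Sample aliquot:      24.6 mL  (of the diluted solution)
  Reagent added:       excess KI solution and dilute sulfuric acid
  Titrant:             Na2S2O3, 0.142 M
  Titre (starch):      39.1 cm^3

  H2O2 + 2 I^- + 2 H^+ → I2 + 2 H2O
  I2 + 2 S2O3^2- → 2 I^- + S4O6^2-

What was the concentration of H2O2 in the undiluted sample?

n(S2O3^2-) = 0.0391 × 0.142 = 5.55 × 10^-3 mol
n(I2) = n(S2O3^2-)/2 = 2.78 × 10^-3 mol
n(H2O2) in the aliquot = 2.78 × 10^-3 mol (1:1 ratio)
[H2O2]_dilute = 2.78 × 10^-3 / 0.0246 = 0.113 mol/L
[H2O2]_original = 0.113 × 250.0/25.7 = 1.10 mol/L

1.10 M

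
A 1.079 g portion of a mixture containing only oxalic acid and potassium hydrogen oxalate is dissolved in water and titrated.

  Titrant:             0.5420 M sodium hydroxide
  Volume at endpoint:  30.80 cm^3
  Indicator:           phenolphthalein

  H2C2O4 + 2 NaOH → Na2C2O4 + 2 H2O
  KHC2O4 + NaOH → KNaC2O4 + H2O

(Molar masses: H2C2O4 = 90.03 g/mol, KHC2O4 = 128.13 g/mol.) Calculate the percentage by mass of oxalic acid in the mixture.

53.20 %

n(NaOH) = 0.03080 × 0.5420 = 0.01669 mol
Let x = n(H2C2O4), y = n(KHC2O4).
Titrant: 2x + 1y = 0.01669;  mass: 90.03x + 128.13y = 1.079
Solving, x = 6.376 × 10^-3 mol, y = 3.941 × 10^-3 mol
mass of H2C2O4 = 6.376 × 10^-3 × 90.03 = 0.5741 g
% H2C2O4 = 0.5741 / 1.079 × 100 = 53.20 %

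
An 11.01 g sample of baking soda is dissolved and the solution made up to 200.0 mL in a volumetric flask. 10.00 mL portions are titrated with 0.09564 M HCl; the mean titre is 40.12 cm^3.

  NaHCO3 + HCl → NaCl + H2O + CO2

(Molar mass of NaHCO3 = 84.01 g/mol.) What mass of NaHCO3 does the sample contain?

6.447 g

n(HCl) per titration = 0.04012 × 0.09564 = 3.837 × 10^-3 mol
n(NaHCO3) in each aliquot = 3.837 × 10^-3 mol (1:1 ratio)
n(NaHCO3) in the whole flask = 3.837 × 10^-3 × 200.0/10.00 = 0.07674 mol
mass of NaHCO3 = 0.07674 × 84.01 = 6.447 g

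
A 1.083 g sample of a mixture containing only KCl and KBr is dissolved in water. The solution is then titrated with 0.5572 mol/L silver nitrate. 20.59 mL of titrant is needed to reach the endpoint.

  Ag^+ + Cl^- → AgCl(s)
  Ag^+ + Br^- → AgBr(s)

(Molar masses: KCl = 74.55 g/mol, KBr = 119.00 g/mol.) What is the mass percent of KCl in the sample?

n(AgNO3) = 0.02059 × 0.5572 = 0.01147 mol
Let x = n(KCl), y = n(KBr).
Titrant: 1x + 1y = 0.01147;  mass: 74.55x + 119.00y = 1.083
Solving, x = 6.350 × 10^-3 mol, y = 5.123 × 10^-3 mol
mass of KCl = 6.350 × 10^-3 × 74.55 = 0.4734 g
% KCl = 0.4734 / 1.083 × 100 = 43.71 %

43.71 %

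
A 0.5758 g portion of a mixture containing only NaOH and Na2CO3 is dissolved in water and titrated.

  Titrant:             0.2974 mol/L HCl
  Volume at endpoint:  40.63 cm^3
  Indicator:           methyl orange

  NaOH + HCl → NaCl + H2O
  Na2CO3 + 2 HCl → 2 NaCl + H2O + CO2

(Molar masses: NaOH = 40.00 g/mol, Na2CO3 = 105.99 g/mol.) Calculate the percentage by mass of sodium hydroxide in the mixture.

34.51 %

n(HCl) = 0.04063 × 0.2974 = 0.01208 mol
Let x = n(NaOH), y = n(Na2CO3).
Titrant: 1x + 2y = 0.01208;  mass: 40.00x + 105.99y = 0.5758
Solving, x = 4.968 × 10^-3 mol, y = 3.558 × 10^-3 mol
mass of NaOH = 4.968 × 10^-3 × 40.00 = 0.1987 g
% NaOH = 0.1987 / 0.5758 × 100 = 34.51 %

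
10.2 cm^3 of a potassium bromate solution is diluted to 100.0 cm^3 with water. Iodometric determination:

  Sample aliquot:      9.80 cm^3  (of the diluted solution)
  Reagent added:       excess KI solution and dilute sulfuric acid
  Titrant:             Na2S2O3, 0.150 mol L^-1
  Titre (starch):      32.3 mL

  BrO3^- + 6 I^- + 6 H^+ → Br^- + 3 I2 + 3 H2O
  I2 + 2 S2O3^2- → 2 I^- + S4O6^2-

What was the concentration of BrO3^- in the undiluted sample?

0.808 mol/L

n(S2O3^2-) = 0.0323 × 0.150 = 4.84 × 10^-3 mol
n(I2) = n(S2O3^2-)/2 = 2.42 × 10^-3 mol
From the 1:3 ratio, n(BrO3^-) in the aliquot = 1/3 × 2.42 × 10^-3 = 8.07 × 10^-4 mol
[BrO3^-]_dilute = 8.07 × 10^-4 / 0.00980 = 0.0824 mol/L
[BrO3^-]_original = 0.0824 × 100.0/10.2 = 0.808 mol/L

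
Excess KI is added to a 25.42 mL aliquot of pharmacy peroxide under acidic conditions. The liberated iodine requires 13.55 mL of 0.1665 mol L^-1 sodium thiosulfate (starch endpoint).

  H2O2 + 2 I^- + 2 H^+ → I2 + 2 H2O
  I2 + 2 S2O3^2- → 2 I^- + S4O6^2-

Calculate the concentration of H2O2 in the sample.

n(S2O3^2-) = 0.01355 × 0.1665 = 2.256 × 10^-3 mol
n(I2) = n(S2O3^2-)/2 = 1.128 × 10^-3 mol
n(H2O2) in the aliquot = 1.128 × 10^-3 mol (1:1 ratio)
[H2O2] = 1.128 × 10^-3 / 0.02542 = 0.04438 mol/L

0.04438 mol/L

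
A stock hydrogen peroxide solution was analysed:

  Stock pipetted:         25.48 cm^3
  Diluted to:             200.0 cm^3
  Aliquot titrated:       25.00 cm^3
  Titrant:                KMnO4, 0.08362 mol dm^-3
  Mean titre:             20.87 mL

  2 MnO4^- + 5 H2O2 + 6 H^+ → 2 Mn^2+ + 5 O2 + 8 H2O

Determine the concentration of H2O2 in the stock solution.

1.370 mol/L

n(KMnO4) = 0.02087 × 0.08362 = 1.745 × 10^-3 mol
From the 5:2 ratio, n(H2O2) in the aliquot = 5/2 × 1.745 × 10^-3 = 4.363 × 10^-3 mol
[H2O2]_dilute = 4.363 × 10^-3 / 0.02500 = 0.1745 mol/L
Dilution factor = 200.0 / 25.48 = 7.849
[H2O2]_stock = 0.1745 × 7.849 = 1.370 mol/L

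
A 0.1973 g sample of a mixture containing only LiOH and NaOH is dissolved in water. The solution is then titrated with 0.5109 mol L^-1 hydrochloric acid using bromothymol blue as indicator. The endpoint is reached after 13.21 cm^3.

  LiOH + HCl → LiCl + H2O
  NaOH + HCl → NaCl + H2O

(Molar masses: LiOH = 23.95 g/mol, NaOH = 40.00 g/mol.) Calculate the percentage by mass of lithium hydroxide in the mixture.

54.95 %

n(HCl) = 0.01321 × 0.5109 = 6.749 × 10^-3 mol
Let x = n(LiOH), y = n(NaOH).
Titrant: 1x + 1y = 6.749 × 10^-3;  mass: 23.95x + 40.00y = 0.1973
Solving, x = 4.527 × 10^-3 mol, y = 2.222 × 10^-3 mol
mass of LiOH = 4.527 × 10^-3 × 23.95 = 0.1084 g
% LiOH = 0.1084 / 0.1973 × 100 = 54.95 %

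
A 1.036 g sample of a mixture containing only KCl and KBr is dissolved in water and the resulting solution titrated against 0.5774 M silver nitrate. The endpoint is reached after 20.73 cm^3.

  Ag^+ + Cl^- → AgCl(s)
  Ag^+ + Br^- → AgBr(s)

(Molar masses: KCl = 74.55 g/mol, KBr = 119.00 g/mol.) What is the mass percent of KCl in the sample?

n(AgNO3) = 0.02073 × 0.5774 = 0.01197 mol
Let x = n(KCl), y = n(KBr).
Titrant: 1x + 1y = 0.01197;  mass: 74.55x + 119.00y = 1.036
Solving, x = 8.737 × 10^-3 mol, y = 3.232 × 10^-3 mol
mass of KCl = 8.737 × 10^-3 × 74.55 = 0.6514 g
% KCl = 0.6514 / 1.036 × 100 = 62.87 %

62.87 %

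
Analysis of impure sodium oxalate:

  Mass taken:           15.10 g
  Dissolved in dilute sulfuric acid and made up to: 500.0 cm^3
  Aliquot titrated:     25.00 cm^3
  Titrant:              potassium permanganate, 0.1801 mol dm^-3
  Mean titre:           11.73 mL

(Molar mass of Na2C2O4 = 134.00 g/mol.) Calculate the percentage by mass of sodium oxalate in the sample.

2 MnO4^- + 5 C2O4^2- + 16 H^+ → 2 Mn^2+ + 10 CO2 + 8 H2O
n(KMnO4) per titration = 0.01173 × 0.1801 = 2.113 × 10^-3 mol
From the 5:2 ratio, n(Na2C2O4) in each aliquot = 5/2 × 2.113 × 10^-3 = 5.281 × 10^-3 mol
n(Na2C2O4) in the whole flask = 5.281 × 10^-3 × 500.0/25.00 = 0.1056 mol
mass of Na2C2O4 = 0.1056 × 134.00 = 14.15 g
% Na2C2O4 = 14.15 / 15.10 × 100 = 93.74 %

93.74 %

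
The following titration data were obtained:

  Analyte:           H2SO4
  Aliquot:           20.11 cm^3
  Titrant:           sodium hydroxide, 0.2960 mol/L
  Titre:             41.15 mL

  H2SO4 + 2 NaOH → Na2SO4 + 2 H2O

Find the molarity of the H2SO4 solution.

n(NaOH) = 0.04115 L × 0.2960 mol/L = 0.01218 mol
From the 1:2 mole ratio, n(H2SO4) = 1/2 × 0.01218 = 6.090 × 10^-3 mol
[H2SO4] = 6.090 × 10^-3 mol / 0.02011 L = 0.3028 mol/L

0.3028 mol/L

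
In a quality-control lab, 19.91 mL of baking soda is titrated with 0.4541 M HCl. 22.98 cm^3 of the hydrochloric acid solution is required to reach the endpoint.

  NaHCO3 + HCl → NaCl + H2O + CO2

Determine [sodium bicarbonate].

n(HCl) = 0.02298 L × 0.4541 mol/L = 0.01044 mol
n(NaHCO3) = 0.01044 mol (1:1 mole ratio)
[NaHCO3] = 0.01044 mol / 0.01991 L = 0.5241 mol/L

0.5241 M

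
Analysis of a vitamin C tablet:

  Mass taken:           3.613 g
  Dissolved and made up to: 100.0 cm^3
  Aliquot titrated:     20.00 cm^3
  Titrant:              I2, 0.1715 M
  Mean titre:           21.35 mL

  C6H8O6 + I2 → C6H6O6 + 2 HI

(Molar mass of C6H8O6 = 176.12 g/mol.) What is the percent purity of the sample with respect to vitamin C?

n(I2) per titration = 0.02135 × 0.1715 = 3.662 × 10^-3 mol
n(C6H8O6) in each aliquot = 3.662 × 10^-3 mol (1:1 ratio)
n(C6H8O6) in the whole flask = 3.662 × 10^-3 × 100.0/20.00 = 0.01831 mol
mass of C6H8O6 = 0.01831 × 176.12 = 3.224 g
% C6H8O6 = 3.224 / 3.613 × 100 = 89.24 %

89.24 %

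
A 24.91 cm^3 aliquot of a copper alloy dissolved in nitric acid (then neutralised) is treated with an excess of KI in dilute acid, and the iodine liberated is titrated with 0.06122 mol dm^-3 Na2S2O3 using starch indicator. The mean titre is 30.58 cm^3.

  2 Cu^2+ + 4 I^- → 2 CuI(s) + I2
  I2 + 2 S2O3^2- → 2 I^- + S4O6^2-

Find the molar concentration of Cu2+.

n(S2O3^2-) = 0.03058 × 0.06122 = 1.872 × 10^-3 mol
n(I2) = n(S2O3^2-)/2 = 9.361 × 10^-4 mol
From the 2:1 ratio, n(Cu2+) in the aliquot = 2/1 × 9.361 × 10^-4 = 1.872 × 10^-3 mol
[Cu2+] = 1.872 × 10^-3 / 0.02491 = 0.07515 mol/L

0.07515 mol/L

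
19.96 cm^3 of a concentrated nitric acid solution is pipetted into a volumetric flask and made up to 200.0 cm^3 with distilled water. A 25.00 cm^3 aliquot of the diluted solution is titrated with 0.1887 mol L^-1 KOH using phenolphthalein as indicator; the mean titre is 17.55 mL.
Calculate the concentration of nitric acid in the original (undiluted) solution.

1.327 mol/L

HNO3 + KOH → KNO3 + H2O
n(KOH) = 0.01755 × 0.1887 = 3.312 × 10^-3 mol
n(HNO3) in the aliquot = 3.312 × 10^-3 mol (1:1 ratio)
[HNO3]_dilute = 3.312 × 10^-3 / 0.02500 = 0.1325 mol/L
Dilution factor = 200.0 / 19.96 = 10.02
[HNO3]_stock = 0.1325 × 10.02 = 1.327 mol/L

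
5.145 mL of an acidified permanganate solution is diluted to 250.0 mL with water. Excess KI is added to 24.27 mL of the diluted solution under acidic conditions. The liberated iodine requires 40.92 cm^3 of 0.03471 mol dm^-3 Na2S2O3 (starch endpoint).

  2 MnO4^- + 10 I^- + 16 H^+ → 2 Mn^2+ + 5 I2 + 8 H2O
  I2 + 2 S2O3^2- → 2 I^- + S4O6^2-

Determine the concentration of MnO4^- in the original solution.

0.5687 mol/L

n(S2O3^2-) = 0.04092 × 0.03471 = 1.420 × 10^-3 mol
n(I2) = n(S2O3^2-)/2 = 7.102 × 10^-4 mol
From the 2:5 ratio, n(MnO4^-) in the aliquot = 2/5 × 7.102 × 10^-4 = 2.841 × 10^-4 mol
[MnO4^-]_dilute = 2.841 × 10^-4 / 0.02427 = 0.01170 mol/L
[MnO4^-]_original = 0.01170 × 250.0/5.145 = 0.5687 mol/L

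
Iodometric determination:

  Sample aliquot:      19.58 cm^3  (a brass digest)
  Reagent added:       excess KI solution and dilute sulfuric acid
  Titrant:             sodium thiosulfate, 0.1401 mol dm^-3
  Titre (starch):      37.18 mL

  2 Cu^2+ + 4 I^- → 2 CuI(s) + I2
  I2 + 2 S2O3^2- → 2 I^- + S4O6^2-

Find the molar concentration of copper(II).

0.2660 mol/L

n(S2O3^2-) = 0.03718 × 0.1401 = 5.209 × 10^-3 mol
n(I2) = n(S2O3^2-)/2 = 2.604 × 10^-3 mol
From the 2:1 ratio, n(Cu2+) in the aliquot = 2/1 × 2.604 × 10^-3 = 5.209 × 10^-3 mol
[Cu2+] = 5.209 × 10^-3 / 0.01958 = 0.2660 mol/L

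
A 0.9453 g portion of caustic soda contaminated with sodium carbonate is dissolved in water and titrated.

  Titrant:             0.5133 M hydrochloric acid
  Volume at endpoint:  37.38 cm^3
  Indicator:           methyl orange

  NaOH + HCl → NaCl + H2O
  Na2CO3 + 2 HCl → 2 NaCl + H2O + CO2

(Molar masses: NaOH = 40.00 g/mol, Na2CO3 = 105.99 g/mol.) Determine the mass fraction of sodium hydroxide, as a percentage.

23.29 %

n(HCl) = 0.03738 × 0.5133 = 0.01919 mol
Let x = n(NaOH), y = n(Na2CO3).
Titrant: 1x + 2y = 0.01919;  mass: 40.00x + 105.99y = 0.9453
Solving, x = 5.504 × 10^-3 mol, y = 6.842 × 10^-3 mol
mass of NaOH = 5.504 × 10^-3 × 40.00 = 0.2202 g
% NaOH = 0.2202 / 0.9453 × 100 = 23.29 %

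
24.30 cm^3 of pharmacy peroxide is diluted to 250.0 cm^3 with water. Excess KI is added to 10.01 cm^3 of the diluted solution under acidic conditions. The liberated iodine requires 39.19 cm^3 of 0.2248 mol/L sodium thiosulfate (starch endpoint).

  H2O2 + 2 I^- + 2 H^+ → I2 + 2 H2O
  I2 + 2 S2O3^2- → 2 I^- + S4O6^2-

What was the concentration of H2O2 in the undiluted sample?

n(S2O3^2-) = 0.03919 × 0.2248 = 8.810 × 10^-3 mol
n(I2) = n(S2O3^2-)/2 = 4.405 × 10^-3 mol
n(H2O2) in the aliquot = 4.405 × 10^-3 mol (1:1 ratio)
[H2O2]_dilute = 4.405 × 10^-3 / 0.01001 = 0.4401 mol/L
[H2O2]_original = 0.4401 × 250.0/24.30 = 4.527 mol/L

4.527 mol/L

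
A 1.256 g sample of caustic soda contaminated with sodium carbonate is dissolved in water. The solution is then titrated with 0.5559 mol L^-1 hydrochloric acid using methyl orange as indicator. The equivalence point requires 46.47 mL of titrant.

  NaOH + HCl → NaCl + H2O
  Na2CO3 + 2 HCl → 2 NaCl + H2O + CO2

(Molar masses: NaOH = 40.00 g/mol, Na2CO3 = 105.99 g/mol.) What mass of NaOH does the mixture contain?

0.3478 g

n(HCl) = 0.04647 × 0.5559 = 0.02583 mol
Let x = n(NaOH), y = n(Na2CO3).
Titrant: 1x + 2y = 0.02583;  mass: 40.00x + 105.99y = 1.256
Solving, x = 8.696 × 10^-3 mol, y = 8.568 × 10^-3 mol
mass of NaOH = 8.696 × 10^-3 × 40.00 = 0.3478 g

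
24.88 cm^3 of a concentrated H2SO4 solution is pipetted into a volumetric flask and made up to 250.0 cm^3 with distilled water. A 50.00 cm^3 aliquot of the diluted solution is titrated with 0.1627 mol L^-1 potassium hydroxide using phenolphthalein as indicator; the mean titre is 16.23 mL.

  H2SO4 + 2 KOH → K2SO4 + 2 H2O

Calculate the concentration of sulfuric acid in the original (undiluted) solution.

0.2653 mol/L

n(KOH) = 0.01623 × 0.1627 = 2.641 × 10^-3 mol
From the 1:2 ratio, n(H2SO4) in the aliquot = 1/2 × 2.641 × 10^-3 = 1.320 × 10^-3 mol
[H2SO4]_dilute = 1.320 × 10^-3 / 0.05000 = 0.02641 mol/L
Dilution factor = 250.0 / 24.88 = 10.05
[H2SO4]_stock = 0.02641 × 10.05 = 0.2653 mol/L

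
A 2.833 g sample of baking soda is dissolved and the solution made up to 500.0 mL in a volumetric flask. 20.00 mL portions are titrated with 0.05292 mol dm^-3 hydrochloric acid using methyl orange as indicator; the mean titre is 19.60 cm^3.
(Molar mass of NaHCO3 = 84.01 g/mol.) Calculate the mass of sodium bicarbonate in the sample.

NaHCO3 + HCl → NaCl + H2O + CO2
n(HCl) per titration = 0.01960 × 0.05292 = 1.037 × 10^-3 mol
n(NaHCO3) in each aliquot = 1.037 × 10^-3 mol (1:1 ratio)
n(NaHCO3) in the whole flask = 1.037 × 10^-3 × 500.0/20.00 = 0.02593 mol
mass of NaHCO3 = 0.02593 × 84.01 = 2.178 g

2.178 g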